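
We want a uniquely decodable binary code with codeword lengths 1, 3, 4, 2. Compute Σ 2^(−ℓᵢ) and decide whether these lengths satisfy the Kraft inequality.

0.9375; yes

With common denominator 2^4 = 16: Σ 2^(−ℓᵢ) = 8/16 + 2/16 + 1/16 + 4/16 = 15/16 = 0.9375.
Kraft's inequality requires Σ ≤ 1; here Σ = 0.9375 ≤ 1, so such a prefix code exists.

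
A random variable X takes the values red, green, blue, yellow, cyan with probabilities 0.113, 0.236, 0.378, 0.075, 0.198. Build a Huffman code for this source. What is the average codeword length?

Repeatedly combine the two least-probable nodes; the expected code length is the sum of the merged weights.
merge 3/40 + 113/1000 → 47/250
merge 47/250 + 99/500 → 193/500
merge 59/250 + 189/500 → 307/500
merge 193/500 + 307/500 → 1
L = 47/250 + 193/500 + 307/500 + 1 = 547/250 = 2.188 bits/symbol.

2.188 bits/symbol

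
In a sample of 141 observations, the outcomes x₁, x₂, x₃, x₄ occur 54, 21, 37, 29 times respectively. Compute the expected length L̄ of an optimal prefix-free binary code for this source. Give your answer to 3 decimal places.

1.972 bits/symbol

Probabilities are the counts divided by 141.
Repeatedly combine the two least-probable nodes; the expected code length is the sum of the merged weights.
merge 7/47 + 29/141 → 50/141
merge 37/141 + 50/141 → 29/47
merge 18/47 + 29/47 → 1
L = 50/141 + 29/47 + 1 = 278/141 ≈ 1.972 bits/symbol.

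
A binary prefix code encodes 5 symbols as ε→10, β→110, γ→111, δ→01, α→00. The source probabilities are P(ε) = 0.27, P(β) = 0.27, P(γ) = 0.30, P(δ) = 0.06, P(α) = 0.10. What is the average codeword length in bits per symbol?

L̄ = Σ pᵢ·ℓᵢ = 0.27·2 + 0.27·3 + 0.30·3 + 0.06·2 + 0.10·2 = 2.57 bits/symbol.

2.57 bits/symbol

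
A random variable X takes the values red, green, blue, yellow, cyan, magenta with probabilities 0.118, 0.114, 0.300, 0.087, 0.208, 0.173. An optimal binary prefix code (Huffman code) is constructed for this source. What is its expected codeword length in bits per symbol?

2.492 bits/symbol

Repeatedly combine the two least-probable nodes; the expected code length is the sum of the merged weights.
merge 87/1000 + 57/500 → 201/1000
merge 59/500 + 173/1000 → 291/1000
merge 201/1000 + 26/125 → 409/1000
merge 291/1000 + 3/10 → 591/1000
merge 409/1000 + 591/1000 → 1
L = 201/1000 + 291/1000 + 409/1000 + 591/1000 + 1 = 623/250 = 2.492 bits/symbol.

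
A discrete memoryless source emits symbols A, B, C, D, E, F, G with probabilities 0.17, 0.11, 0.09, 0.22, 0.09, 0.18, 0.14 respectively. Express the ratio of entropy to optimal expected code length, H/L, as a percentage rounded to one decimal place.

98.3%

Entropy H = −Σ p log₂ p ≈ 2.7332 bits.
Huffman merges: 9/100+9/100→9/50; 11/100+7/50→1/4; 17/100+9/50→7/20; 9/50+11/50→2/5; 1/4+7/20→3/5; 2/5+3/5→1. L = 139/50 ≈ 2.7800.
Efficiency = H/L = 2.7332/2.7800 = 98.3%.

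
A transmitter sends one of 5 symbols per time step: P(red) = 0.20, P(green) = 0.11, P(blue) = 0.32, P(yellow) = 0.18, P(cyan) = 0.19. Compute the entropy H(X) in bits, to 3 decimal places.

2.241 bits

H = −Σ pᵢ log₂ pᵢ.
−0.20·log₂(0.20) = 0.4644
−0.11·log₂(0.11) = 0.3503
−0.32·log₂(0.32) = 0.5260
−0.18·log₂(0.18) = 0.4453
−0.19·log₂(0.19) = 0.4552
Sum ≈ 2.2412 → 2.241 bits.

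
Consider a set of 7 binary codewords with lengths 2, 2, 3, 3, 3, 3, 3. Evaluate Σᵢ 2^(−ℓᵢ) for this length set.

1.125

With common denominator 2^3 = 8: Σ 2^(−ℓᵢ) = 2/8 + 2/8 + 1/8 + 1/8 + 1/8 + 1/8 + 1/8 = 9/8 = 1.125.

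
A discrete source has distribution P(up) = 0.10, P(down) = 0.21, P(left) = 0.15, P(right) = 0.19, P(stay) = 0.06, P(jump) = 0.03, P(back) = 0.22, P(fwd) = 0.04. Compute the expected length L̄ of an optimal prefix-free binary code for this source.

2.77 bits/symbol

Repeatedly combine the two least-probable nodes; the expected code length is the sum of the merged weights.
merge 3/100 + 1/25 → 7/100
merge 3/50 + 7/100 → 13/100
merge 1/10 + 13/100 → 23/100
merge 3/20 + 19/100 → 17/50
merge 21/100 + 11/50 → 43/100
merge 23/100 + 17/50 → 57/100
merge 43/100 + 57/100 → 1
L = 7/100 + 13/100 + 23/100 + 17/50 + 43/100 + 57/100 + 1 = 277/100 = 2.77 bits/symbol.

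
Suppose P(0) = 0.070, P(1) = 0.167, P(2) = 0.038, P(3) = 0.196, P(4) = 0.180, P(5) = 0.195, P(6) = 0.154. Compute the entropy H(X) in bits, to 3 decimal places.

H = −Σ pᵢ log₂ pᵢ.
−0.070·log₂(0.070) = 0.2686
−0.167·log₂(0.167) = 0.4312
−0.038·log₂(0.038) = 0.1793
−0.196·log₂(0.196) = 0.4608
−0.180·log₂(0.180) = 0.4453
−0.195·log₂(0.195) = 0.4599
−0.154·log₂(0.154) = 0.4156
Sum ≈ 2.6607 → 2.661 bits.

2.661 bits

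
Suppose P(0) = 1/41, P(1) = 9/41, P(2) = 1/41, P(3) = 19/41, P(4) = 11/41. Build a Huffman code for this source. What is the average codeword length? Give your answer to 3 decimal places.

1.854 bits/symbol

Repeatedly combine the two least-probable nodes; the expected code length is the sum of the merged weights.
merge 1/41 + 1/41 → 2/41
merge 2/41 + 9/41 → 11/41
merge 11/41 + 11/41 → 22/41
merge 19/41 + 22/41 → 1
L = 2/41 + 11/41 + 22/41 + 1 = 76/41 ≈ 1.854 bits/symbol.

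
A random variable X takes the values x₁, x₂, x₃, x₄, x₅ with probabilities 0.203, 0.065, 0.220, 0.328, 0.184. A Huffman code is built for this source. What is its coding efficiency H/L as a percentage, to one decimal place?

Entropy H = −Σ p log₂ p ≈ 2.1808 bits.
Huffman merges: 13/200+23/125→249/1000; 203/1000+11/50→423/1000; 249/1000+41/125→577/1000; 423/1000+577/1000→1. L = 2249/1000 ≈ 2.2490.
Efficiency = H/L = 2.1808/2.2490 = 97.0%.

97.0%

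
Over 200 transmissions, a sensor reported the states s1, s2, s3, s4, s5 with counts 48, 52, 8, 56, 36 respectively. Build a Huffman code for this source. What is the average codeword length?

2.22 bits/symbol

Probabilities are the counts divided by 200.
Repeatedly combine the two least-probable nodes; the expected code length is the sum of the merged weights.
merge 1/25 + 9/50 → 11/50
merge 11/50 + 6/25 → 23/50
merge 13/50 + 7/25 → 27/50
merge 23/50 + 27/50 → 1
L = 11/50 + 23/50 + 27/50 + 1 = 111/50 = 2.22 bits/symbol.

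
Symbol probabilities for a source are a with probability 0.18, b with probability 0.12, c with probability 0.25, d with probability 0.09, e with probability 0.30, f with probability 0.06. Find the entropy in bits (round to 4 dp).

H = −Σ pᵢ log₂ pᵢ.
−0.18·log₂(0.18) = 0.4453
−0.12·log₂(0.12) = 0.3671
−0.25·log₂(0.25) = 0.5000
−0.09·log₂(0.09) = 0.3127
−0.30·log₂(0.30) = 0.5211
−0.06·log₂(0.06) = 0.2435
Sum ≈ 2.3897 → 2.3897 bits.

2.3897 bits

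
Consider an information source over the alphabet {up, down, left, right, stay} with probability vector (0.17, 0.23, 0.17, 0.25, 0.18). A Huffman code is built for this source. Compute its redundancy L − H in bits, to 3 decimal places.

Entropy H = −Σ p log₂ p ≈ 2.3021 bits.
Huffman merges: 17/100+17/100→17/50; 9/50+23/100→41/100; 1/4+17/50→59/100; 41/100+59/100→1. L = 117/50 ≈ 2.3400.
L − H = 2.3400 − 2.3021 = 0.038 bits.

0.038 bits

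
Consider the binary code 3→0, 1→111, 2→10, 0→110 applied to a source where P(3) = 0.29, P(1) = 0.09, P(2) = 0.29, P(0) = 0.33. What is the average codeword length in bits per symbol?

L̄ = Σ pᵢ·ℓᵢ = 0.29·1 + 0.09·3 + 0.29·2 + 0.33·3 = 2.13 bits/symbol.

2.13 bits/symbol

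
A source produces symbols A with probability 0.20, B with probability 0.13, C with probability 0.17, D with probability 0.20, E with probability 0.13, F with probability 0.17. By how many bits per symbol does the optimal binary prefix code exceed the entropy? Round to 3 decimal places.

Entropy H = −Σ p log₂ p ≈ 2.5632 bits.
Huffman merges: 13/100+13/100→13/50; 17/100+17/100→17/50; 1/5+1/5→2/5; 13/50+17/50→3/5; 2/5+3/5→1. L = 13/5 ≈ 2.6000.
L − H = 2.6000 − 2.5632 = 0.037 bits.

0.037 bits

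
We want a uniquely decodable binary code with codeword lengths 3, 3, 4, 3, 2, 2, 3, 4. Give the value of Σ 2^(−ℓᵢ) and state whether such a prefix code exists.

With common denominator 2^4 = 16: Σ 2^(−ℓᵢ) = 2/16 + 2/16 + 1/16 + 2/16 + 4/16 + 4/16 + 2/16 + 1/16 = 18/16 = 1.125.
Kraft's inequality requires Σ ≤ 1; here Σ = 1.125 > 1, so no such prefix code exists.

1.125; no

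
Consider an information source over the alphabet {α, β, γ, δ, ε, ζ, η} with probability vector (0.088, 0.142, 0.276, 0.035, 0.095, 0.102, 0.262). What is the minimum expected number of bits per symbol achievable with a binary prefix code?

Repeatedly combine the two least-probable nodes; the expected code length is the sum of the merged weights.
merge 7/200 + 11/125 → 123/1000
merge 19/200 + 51/500 → 197/1000
merge 123/1000 + 71/500 → 53/200
merge 197/1000 + 131/500 → 459/1000
merge 53/200 + 69/250 → 541/1000
merge 459/1000 + 541/1000 → 1
L = 123/1000 + 197/1000 + 53/200 + 459/1000 + 541/1000 + 1 = 517/200 = 2.585 bits/symbol.

2.585 bits/symbol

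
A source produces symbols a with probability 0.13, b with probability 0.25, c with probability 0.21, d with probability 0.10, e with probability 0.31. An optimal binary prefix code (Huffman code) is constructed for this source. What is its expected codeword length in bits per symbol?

Repeatedly combine the two least-probable nodes; the expected code length is the sum of the merged weights.
merge 1/10 + 13/100 → 23/100
merge 21/100 + 23/100 → 11/25
merge 1/4 + 31/100 → 14/25
merge 11/25 + 14/25 → 1
L = 23/100 + 11/25 + 14/25 + 1 = 223/100 = 2.23 bits/symbol.

2.23 bits/symbol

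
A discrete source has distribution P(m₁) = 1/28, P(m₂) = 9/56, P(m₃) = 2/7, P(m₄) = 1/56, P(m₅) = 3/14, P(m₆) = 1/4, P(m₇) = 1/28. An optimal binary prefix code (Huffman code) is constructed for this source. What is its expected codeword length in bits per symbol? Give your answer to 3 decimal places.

2.393 bits/symbol

Repeatedly combine the two least-probable nodes; the expected code length is the sum of the merged weights.
merge 1/56 + 1/28 → 3/56
merge 1/28 + 3/56 → 5/56
merge 5/56 + 9/56 → 1/4
merge 3/14 + 1/4 → 13/28
merge 1/4 + 2/7 → 15/28
merge 13/28 + 15/28 → 1
L = 3/56 + 5/56 + 1/4 + 13/28 + 15/28 + 1 = 67/28 ≈ 2.393 bits/symbol.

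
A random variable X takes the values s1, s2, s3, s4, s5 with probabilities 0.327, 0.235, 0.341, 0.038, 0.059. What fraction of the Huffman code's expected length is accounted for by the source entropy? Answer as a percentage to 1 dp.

94.2%

Entropy H = −Σ p log₂ p ≈ 1.9678 bits.
Huffman merges: 19/500+59/1000→97/1000; 97/1000+47/200→83/250; 327/1000+83/250→659/1000; 341/1000+659/1000→1. L = 261/125 ≈ 2.0880.
Efficiency = H/L = 1.9678/2.0880 = 94.2%.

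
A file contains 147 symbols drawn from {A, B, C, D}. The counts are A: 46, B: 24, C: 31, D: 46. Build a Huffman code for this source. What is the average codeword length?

Probabilities are the counts divided by 147.
Repeatedly combine the two least-probable nodes; the expected code length is the sum of the merged weights.
merge 8/49 + 31/147 → 55/147
merge 46/147 + 46/147 → 92/147
merge 55/147 + 92/147 → 1
L = 55/147 + 92/147 + 1 = 2 bits/symbol.

2 bits/symbol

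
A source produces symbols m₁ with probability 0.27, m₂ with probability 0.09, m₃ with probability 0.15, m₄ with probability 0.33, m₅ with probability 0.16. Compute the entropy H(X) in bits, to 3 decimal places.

H = −Σ pᵢ log₂ pᵢ.
−0.27·log₂(0.27) = 0.5100
−0.09·log₂(0.09) = 0.3127
−0.15·log₂(0.15) = 0.4105
−0.33·log₂(0.33) = 0.5278
−0.16·log₂(0.16) = 0.4230
Sum ≈ 2.1841 → 2.184 bits.

2.184 bits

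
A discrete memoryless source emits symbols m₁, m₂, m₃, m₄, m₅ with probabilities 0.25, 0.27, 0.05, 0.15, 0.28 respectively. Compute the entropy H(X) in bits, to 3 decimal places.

2.151 bits

H = −Σ pᵢ log₂ pᵢ.
−0.25·log₂(0.25) = 0.5000
−0.27·log₂(0.27) = 0.5100
−0.05·log₂(0.05) = 0.2161
−0.15·log₂(0.15) = 0.4105
−0.28·log₂(0.28) = 0.5142
Sum ≈ 2.1509 → 2.151 bits.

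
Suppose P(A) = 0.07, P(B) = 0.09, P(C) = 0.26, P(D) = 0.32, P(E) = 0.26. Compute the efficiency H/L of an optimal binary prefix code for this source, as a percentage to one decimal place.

98.0%

Entropy H = −Σ p log₂ p ≈ 2.1178 bits.
Huffman merges: 7/100+9/100→4/25; 4/25+13/50→21/50; 13/50+8/25→29/50; 21/50+29/50→1. L = 54/25 ≈ 2.1600.
Efficiency = H/L = 2.1178/2.1600 = 98.0%.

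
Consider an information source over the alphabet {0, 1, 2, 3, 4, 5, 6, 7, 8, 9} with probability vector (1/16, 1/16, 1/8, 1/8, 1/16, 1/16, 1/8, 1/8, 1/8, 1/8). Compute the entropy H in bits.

Each probability is a power of 1/2, so log₂(1/p) is an integer.
H = Σ p·log₂(1/p) = 1/16·4 + 1/16·4 + 1/8·3 + 1/8·3 + 1/16·4 + 1/16·4 + 1/8·3 + 1/8·3 + 1/8·3 + 1/8·3 = 3.25 bits.

3.25 bits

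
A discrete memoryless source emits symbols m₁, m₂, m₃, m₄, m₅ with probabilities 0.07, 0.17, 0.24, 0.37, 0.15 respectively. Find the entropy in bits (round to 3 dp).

2.139 bits

H = −Σ pᵢ log₂ pᵢ.
−0.07·log₂(0.07) = 0.2686
−0.17·log₂(0.17) = 0.4346
−0.24·log₂(0.24) = 0.4941
−0.37·log₂(0.37) = 0.5307
−0.15·log₂(0.15) = 0.4105
Sum ≈ 2.1386 → 2.139 bits.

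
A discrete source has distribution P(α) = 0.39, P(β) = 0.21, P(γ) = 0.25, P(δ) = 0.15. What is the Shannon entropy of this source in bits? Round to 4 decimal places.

H = −Σ pᵢ log₂ pᵢ.
−0.39·log₂(0.39) = 0.5298
−0.21·log₂(0.21) = 0.4728
−0.25·log₂(0.25) = 0.5000
−0.15·log₂(0.15) = 0.4105
Sum ≈ 1.9132 → 1.9132 bits.

1.9132 bits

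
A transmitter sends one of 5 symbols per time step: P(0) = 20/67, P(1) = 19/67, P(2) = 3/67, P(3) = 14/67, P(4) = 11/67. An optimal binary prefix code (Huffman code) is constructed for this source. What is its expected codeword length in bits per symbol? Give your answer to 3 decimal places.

Repeatedly combine the two least-probable nodes; the expected code length is the sum of the merged weights.
merge 3/67 + 11/67 → 14/67
merge 14/67 + 14/67 → 28/67
merge 19/67 + 20/67 → 39/67
merge 28/67 + 39/67 → 1
L = 14/67 + 28/67 + 39/67 + 1 = 148/67 ≈ 2.209 bits/symbol.

2.209 bits/symbol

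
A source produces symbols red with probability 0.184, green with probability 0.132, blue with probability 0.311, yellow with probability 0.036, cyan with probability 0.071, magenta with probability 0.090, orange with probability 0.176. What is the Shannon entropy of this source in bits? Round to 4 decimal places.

2.5564 bits

H = −Σ pᵢ log₂ pᵢ.
−0.184·log₂(0.184) = 0.4494
−0.132·log₂(0.132) = 0.3856
−0.311·log₂(0.311) = 0.5240
−0.036·log₂(0.036) = 0.1727
−0.071·log₂(0.071) = 0.2709
−0.090·log₂(0.090) = 0.3127
−0.176·log₂(0.176) = 0.4411
Sum ≈ 2.5564 → 2.5564 bits.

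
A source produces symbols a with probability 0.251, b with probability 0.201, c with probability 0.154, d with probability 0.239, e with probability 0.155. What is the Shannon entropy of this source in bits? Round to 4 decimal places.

H = −Σ pᵢ log₂ pᵢ.
−0.251·log₂(0.251) = 0.5006
−0.201·log₂(0.201) = 0.4653
−0.154·log₂(0.154) = 0.4156
−0.239·log₂(0.239) = 0.4935
−0.155·log₂(0.155) = 0.4169
Sum ≈ 2.2919 → 2.2919 bits.

2.2919 bits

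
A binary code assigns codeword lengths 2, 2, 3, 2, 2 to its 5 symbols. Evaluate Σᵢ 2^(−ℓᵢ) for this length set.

With common denominator 2^3 = 8: Σ 2^(−ℓᵢ) = 2/8 + 2/8 + 1/8 + 2/8 + 2/8 = 9/8 = 1.125.

1.125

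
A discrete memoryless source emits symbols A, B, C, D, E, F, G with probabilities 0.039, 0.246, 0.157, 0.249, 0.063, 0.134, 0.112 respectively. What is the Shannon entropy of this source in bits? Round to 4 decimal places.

H = −Σ pᵢ log₂ pᵢ.
−0.039·log₂(0.039) = 0.1825
−0.246·log₂(0.246) = 0.4977
−0.157·log₂(0.157) = 0.4194
−0.249·log₂(0.249) = 0.4994
−0.063·log₂(0.063) = 0.2513
−0.134·log₂(0.134) = 0.3886
−0.112·log₂(0.112) = 0.3537
Sum ≈ 2.5927 → 2.5927 bits.

2.5927 bits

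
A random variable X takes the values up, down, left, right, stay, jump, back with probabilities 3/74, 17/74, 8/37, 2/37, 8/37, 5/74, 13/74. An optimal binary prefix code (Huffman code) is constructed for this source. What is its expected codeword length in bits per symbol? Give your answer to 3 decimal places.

2.595 bits/symbol

Repeatedly combine the two least-probable nodes; the expected code length is the sum of the merged weights.
merge 3/74 + 2/37 → 7/74
merge 5/74 + 7/74 → 6/37
merge 6/37 + 13/74 → 25/74
merge 8/37 + 8/37 → 16/37
merge 17/74 + 25/74 → 21/37
merge 16/37 + 21/37 → 1
L = 7/74 + 6/37 + 25/74 + 16/37 + 21/37 + 1 = 96/37 ≈ 2.595 bits/symbol.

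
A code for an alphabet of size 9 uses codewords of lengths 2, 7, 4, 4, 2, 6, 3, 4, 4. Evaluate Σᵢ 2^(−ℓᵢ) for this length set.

0.8984375

With common denominator 2^7 = 128: Σ 2^(−ℓᵢ) = 32/128 + 1/128 + 8/128 + 8/128 + 32/128 + 2/128 + 16/128 + 8/128 + 8/128 = 115/128 = 0.8984375.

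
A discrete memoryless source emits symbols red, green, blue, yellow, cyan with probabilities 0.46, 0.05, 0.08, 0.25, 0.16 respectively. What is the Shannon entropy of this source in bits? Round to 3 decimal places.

1.946 bits

H = −Σ pᵢ log₂ pᵢ.
−0.46·log₂(0.46) = 0.5153
−0.05·log₂(0.05) = 0.2161
−0.08·log₂(0.08) = 0.2915
−0.25·log₂(0.25) = 0.5000
−0.16·log₂(0.16) = 0.4230
Sum ≈ 1.9460 → 1.946 bits.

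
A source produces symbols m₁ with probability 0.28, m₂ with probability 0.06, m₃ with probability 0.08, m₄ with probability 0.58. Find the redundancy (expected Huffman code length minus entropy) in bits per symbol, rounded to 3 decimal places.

0.055 bits

Entropy H = −Σ p log₂ p ≈ 1.5051 bits.
Huffman merges: 3/50+2/25→7/50; 7/50+7/25→21/50; 21/50+29/50→1. L = 39/25 ≈ 1.5600.
L − H = 1.5600 − 1.5051 = 0.055 bits.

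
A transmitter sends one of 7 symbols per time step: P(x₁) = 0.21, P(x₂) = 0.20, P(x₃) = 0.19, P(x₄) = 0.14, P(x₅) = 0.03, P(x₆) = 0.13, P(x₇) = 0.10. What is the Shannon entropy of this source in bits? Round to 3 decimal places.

2.656 bits

H = −Σ pᵢ log₂ pᵢ.
−0.21·log₂(0.21) = 0.4728
−0.20·log₂(0.20) = 0.4644
−0.19·log₂(0.19) = 0.4552
−0.14·log₂(0.14) = 0.3971
−0.03·log₂(0.03) = 0.1518
−0.13·log₂(0.13) = 0.3826
−0.10·log₂(0.10) = 0.3322
Sum ≈ 2.6561 → 2.656 bits.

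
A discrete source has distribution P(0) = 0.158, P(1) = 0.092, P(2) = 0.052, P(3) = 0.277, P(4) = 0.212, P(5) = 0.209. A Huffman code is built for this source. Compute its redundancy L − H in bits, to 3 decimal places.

Entropy H = −Σ p log₂ p ≈ 2.4185 bits.
Huffman merges: 13/250+23/250→18/125; 18/125+79/500→151/500; 209/1000+53/250→421/1000; 277/1000+151/500→579/1000; 421/1000+579/1000→1. L = 1223/500 ≈ 2.4460.
L − H = 2.4460 − 2.4185 = 0.027 bits.

0.027 bits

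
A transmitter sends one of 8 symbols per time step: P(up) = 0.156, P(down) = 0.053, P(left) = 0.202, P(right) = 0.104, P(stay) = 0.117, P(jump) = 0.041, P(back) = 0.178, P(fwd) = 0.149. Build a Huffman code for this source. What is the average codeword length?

2.892 bits/symbol

Repeatedly combine the two least-probable nodes; the expected code length is the sum of the merged weights.
merge 41/1000 + 53/1000 → 47/500
merge 47/500 + 13/125 → 99/500
merge 117/1000 + 149/1000 → 133/500
merge 39/250 + 89/500 → 167/500
merge 99/500 + 101/500 → 2/5
merge 133/500 + 167/500 → 3/5
merge 2/5 + 3/5 → 1
L = 47/500 + 99/500 + 133/500 + 167/500 + 2/5 + 3/5 + 1 = 723/250 = 2.892 bits/symbol.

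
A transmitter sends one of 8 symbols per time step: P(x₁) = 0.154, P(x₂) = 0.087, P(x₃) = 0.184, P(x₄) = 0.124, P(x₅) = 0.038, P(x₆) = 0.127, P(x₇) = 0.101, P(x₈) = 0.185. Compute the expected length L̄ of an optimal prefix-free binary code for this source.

Repeatedly combine the two least-probable nodes; the expected code length is the sum of the merged weights.
merge 19/500 + 87/1000 → 1/8
merge 101/1000 + 31/250 → 9/40
merge 1/8 + 127/1000 → 63/250
merge 77/500 + 23/125 → 169/500
merge 37/200 + 9/40 → 41/100
merge 63/250 + 169/500 → 59/100
merge 41/100 + 59/100 → 1
L = 1/8 + 9/40 + 63/250 + 169/500 + 41/100 + 59/100 + 1 = 147/50 = 2.94 bits/symbol.

2.94 bits/symbol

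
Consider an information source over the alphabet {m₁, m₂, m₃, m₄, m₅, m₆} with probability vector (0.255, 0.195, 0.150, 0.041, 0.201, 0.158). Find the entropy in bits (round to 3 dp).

H = −Σ pᵢ log₂ pᵢ.
−0.255·log₂(0.255) = 0.5027
−0.195·log₂(0.195) = 0.4599
−0.150·log₂(0.150) = 0.4105
−0.041·log₂(0.041) = 0.1889
−0.201·log₂(0.201) = 0.4653
−0.158·log₂(0.158) = 0.4206
Sum ≈ 2.4480 → 2.448 bits.

2.448 bits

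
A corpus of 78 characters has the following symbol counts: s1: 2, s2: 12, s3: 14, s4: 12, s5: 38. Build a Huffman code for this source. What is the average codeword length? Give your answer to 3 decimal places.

Probabilities are the counts divided by 78.
Repeatedly combine the two least-probable nodes; the expected code length is the sum of the merged weights.
merge 1/39 + 2/13 → 7/39
merge 2/13 + 7/39 → 1/3
merge 7/39 + 1/3 → 20/39
merge 19/39 + 20/39 → 1
L = 7/39 + 1/3 + 20/39 + 1 = 79/39 ≈ 2.026 bits/symbol.

2.026 bits/symbol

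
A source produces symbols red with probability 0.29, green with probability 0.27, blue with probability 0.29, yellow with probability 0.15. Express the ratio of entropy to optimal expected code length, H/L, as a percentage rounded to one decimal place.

97.8%

Entropy H = −Σ p log₂ p ≈ 1.9564 bits.
Huffman merges: 3/20+27/100→21/50; 29/100+29/100→29/50; 21/50+29/50→1. L = 2 ≈ 2.0000.
Efficiency = H/L = 1.9564/2.0000 = 97.8%.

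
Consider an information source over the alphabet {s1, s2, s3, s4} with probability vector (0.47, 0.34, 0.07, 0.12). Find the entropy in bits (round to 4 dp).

1.6768 bits

H = −Σ pᵢ log₂ pᵢ.
−0.47·log₂(0.47) = 0.5120
−0.34·log₂(0.34) = 0.5292
−0.07·log₂(0.07) = 0.2686
−0.12·log₂(0.12) = 0.3671
Sum ≈ 1.6768 → 1.6768 bits.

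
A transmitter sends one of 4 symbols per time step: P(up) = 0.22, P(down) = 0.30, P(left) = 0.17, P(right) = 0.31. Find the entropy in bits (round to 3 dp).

1.960 bits

H = −Σ pᵢ log₂ pᵢ.
−0.22·log₂(0.22) = 0.4806
−0.30·log₂(0.30) = 0.5211
−0.17·log₂(0.17) = 0.4346
−0.31·log₂(0.31) = 0.5238
Sum ≈ 1.9600 → 1.960 bits.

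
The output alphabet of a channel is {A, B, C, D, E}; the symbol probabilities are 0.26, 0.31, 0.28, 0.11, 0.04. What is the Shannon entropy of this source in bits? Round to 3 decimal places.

H = −Σ pᵢ log₂ pᵢ.
−0.26·log₂(0.26) = 0.5053
−0.31·log₂(0.31) = 0.5238
−0.28·log₂(0.28) = 0.5142
−0.11·log₂(0.11) = 0.3503
−0.04·log₂(0.04) = 0.1858
Sum ≈ 2.0793 → 2.079 bits.

2.079 bits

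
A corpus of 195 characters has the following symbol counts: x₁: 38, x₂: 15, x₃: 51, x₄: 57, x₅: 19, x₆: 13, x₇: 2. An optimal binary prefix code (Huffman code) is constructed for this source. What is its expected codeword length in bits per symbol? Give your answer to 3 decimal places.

Probabilities are the counts divided by 195.
Repeatedly combine the two least-probable nodes; the expected code length is the sum of the merged weights.
merge 2/195 + 1/15 → 1/13
merge 1/13 + 1/13 → 2/13
merge 19/195 + 2/13 → 49/195
merge 38/195 + 49/195 → 29/65
merge 17/65 + 19/65 → 36/65
merge 29/65 + 36/65 → 1
L = 1/13 + 2/13 + 49/195 + 29/65 + 36/65 + 1 = 484/195 ≈ 2.482 bits/symbol.

2.482 bits/symbol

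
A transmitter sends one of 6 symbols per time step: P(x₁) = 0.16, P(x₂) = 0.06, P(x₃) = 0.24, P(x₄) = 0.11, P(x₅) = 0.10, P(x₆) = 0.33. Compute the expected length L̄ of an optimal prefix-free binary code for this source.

Repeatedly combine the two least-probable nodes; the expected code length is the sum of the merged weights.
merge 3/50 + 1/10 → 4/25
merge 11/100 + 4/25 → 27/100
merge 4/25 + 6/25 → 2/5
merge 27/100 + 33/100 → 3/5
merge 2/5 + 3/5 → 1
L = 4/25 + 27/100 + 2/5 + 3/5 + 1 = 243/100 = 2.43 bits/symbol.

2.43 bits/symbol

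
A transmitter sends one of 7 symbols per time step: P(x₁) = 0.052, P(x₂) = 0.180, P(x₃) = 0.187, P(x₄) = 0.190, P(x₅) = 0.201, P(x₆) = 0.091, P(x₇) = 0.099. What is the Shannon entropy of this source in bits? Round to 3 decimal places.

H = −Σ pᵢ log₂ pᵢ.
−0.052·log₂(0.052) = 0.2218
−0.180·log₂(0.180) = 0.4453
−0.187·log₂(0.187) = 0.4523
−0.190·log₂(0.190) = 0.4552
−0.201·log₂(0.201) = 0.4653
−0.091·log₂(0.091) = 0.3147
−0.099·log₂(0.099) = 0.3303
Sum ≈ 2.6849 → 2.685 bits.

2.685 bits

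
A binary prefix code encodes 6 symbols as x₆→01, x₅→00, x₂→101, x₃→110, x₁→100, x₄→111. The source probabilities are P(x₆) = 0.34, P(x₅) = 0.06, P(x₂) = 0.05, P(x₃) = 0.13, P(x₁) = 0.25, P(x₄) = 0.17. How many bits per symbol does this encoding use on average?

2.6 bits/symbol

L̄ = Σ pᵢ·ℓᵢ = 0.34·2 + 0.06·2 + 0.05·3 + 0.13·3 + 0.25·3 + 0.17·3 = 2.6 bits/symbol.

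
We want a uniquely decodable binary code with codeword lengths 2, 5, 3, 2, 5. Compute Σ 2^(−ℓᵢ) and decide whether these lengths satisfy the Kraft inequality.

0.6875; yes

With common denominator 2^5 = 32: Σ 2^(−ℓᵢ) = 8/32 + 1/32 + 4/32 + 8/32 + 1/32 = 22/32 = 0.6875.
Kraft's inequality requires Σ ≤ 1; here Σ = 0.6875 ≤ 1, so such a prefix code exists.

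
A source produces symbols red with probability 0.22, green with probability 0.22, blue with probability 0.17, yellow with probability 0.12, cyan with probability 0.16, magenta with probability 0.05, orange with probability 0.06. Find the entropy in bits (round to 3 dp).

2.645 bits

H = −Σ pᵢ log₂ pᵢ.
−0.22·log₂(0.22) = 0.4806
−0.22·log₂(0.22) = 0.4806
−0.17·log₂(0.17) = 0.4346
−0.12·log₂(0.12) = 0.3671
−0.16·log₂(0.16) = 0.4230
−0.05·log₂(0.05) = 0.2161
−0.06·log₂(0.06) = 0.2435
Sum ≈ 2.6454 → 2.645 bits.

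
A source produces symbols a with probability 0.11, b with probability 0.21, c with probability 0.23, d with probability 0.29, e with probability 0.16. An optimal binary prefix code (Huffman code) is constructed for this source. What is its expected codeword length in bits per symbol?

Repeatedly combine the two least-probable nodes; the expected code length is the sum of the merged weights.
merge 11/100 + 4/25 → 27/100
merge 21/100 + 23/100 → 11/25
merge 27/100 + 29/100 → 14/25
merge 11/25 + 14/25 → 1
L = 27/100 + 11/25 + 14/25 + 1 = 227/100 = 2.27 bits/symbol.

2.27 bits/symbol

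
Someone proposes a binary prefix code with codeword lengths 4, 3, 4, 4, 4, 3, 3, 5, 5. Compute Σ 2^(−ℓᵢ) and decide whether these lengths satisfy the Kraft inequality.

With common denominator 2^5 = 32: Σ 2^(−ℓᵢ) = 2/32 + 4/32 + 2/32 + 2/32 + 2/32 + 4/32 + 4/32 + 1/32 + 1/32 = 22/32 = 0.6875.
Kraft's inequality requires Σ ≤ 1; here Σ = 0.6875 ≤ 1, so such a prefix code exists.

0.6875; yes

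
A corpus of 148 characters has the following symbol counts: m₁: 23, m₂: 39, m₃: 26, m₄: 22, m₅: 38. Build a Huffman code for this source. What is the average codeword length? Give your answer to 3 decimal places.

Probabilities are the counts divided by 148.
Repeatedly combine the two least-probable nodes; the expected code length is the sum of the merged weights.
merge 11/74 + 23/148 → 45/148
merge 13/74 + 19/74 → 16/37
merge 39/148 + 45/148 → 21/37
merge 16/37 + 21/37 → 1
L = 45/148 + 16/37 + 21/37 + 1 = 341/148 ≈ 2.304 bits/symbol.

2.304 bits/symbol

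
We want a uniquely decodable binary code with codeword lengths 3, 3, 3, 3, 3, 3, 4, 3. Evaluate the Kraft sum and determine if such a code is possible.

With common denominator 2^4 = 16: Σ 2^(−ℓᵢ) = 2/16 + 2/16 + 2/16 + 2/16 + 2/16 + 2/16 + 1/16 + 2/16 = 15/16 = 0.9375.
Kraft's inequality requires Σ ≤ 1; here Σ = 0.9375 ≤ 1, so such a prefix code exists.

0.9375; yes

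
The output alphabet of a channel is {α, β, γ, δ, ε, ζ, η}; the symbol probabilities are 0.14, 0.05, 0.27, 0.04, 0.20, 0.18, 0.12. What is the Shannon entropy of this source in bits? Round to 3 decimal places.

H = −Σ pᵢ log₂ pᵢ.
−0.14·log₂(0.14) = 0.3971
−0.05·log₂(0.05) = 0.2161
−0.27·log₂(0.27) = 0.5100
−0.04·log₂(0.04) = 0.1858
−0.20·log₂(0.20) = 0.4644
−0.18·log₂(0.18) = 0.4453
−0.12·log₂(0.12) = 0.3671
Sum ≈ 2.5857 → 2.586 bits.

2.586 bits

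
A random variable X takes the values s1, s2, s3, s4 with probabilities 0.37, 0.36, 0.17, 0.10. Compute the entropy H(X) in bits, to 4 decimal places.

H = −Σ pᵢ log₂ pᵢ.
−0.37·log₂(0.37) = 0.5307
−0.36·log₂(0.36) = 0.5306
−0.17·log₂(0.17) = 0.4346
−0.10·log₂(0.10) = 0.3322
Sum ≈ 1.8281 → 1.8281 bits.

1.8281 bits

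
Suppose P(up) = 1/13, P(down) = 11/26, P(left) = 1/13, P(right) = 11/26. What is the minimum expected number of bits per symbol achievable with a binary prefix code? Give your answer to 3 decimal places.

1.731 bits/symbol

Repeatedly combine the two least-probable nodes; the expected code length is the sum of the merged weights.
merge 1/13 + 1/13 → 2/13
merge 2/13 + 11/26 → 15/26
merge 11/26 + 15/26 → 1
L = 2/13 + 15/26 + 1 = 45/26 ≈ 1.731 bits/symbol.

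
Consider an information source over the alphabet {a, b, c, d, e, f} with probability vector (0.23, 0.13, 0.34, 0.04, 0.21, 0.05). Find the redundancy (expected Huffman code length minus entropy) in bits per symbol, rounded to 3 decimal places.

0.036 bits

Entropy H = −Σ p log₂ p ≈ 2.2742 bits.
Huffman merges: 1/25+1/20→9/100; 9/100+13/100→11/50; 21/100+11/50→43/100; 23/100+17/50→57/100; 43/100+57/100→1. L = 231/100 ≈ 2.3100.
L − H = 2.3100 − 2.2742 = 0.036 bits.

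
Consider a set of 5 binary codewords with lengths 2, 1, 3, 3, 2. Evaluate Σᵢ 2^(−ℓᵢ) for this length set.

1.25

With common denominator 2^3 = 8: Σ 2^(−ℓᵢ) = 2/8 + 4/8 + 1/8 + 1/8 + 2/8 = 10/8 = 1.25.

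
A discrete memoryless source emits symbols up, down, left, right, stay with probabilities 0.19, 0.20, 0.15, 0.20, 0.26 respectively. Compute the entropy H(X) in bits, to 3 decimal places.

2.300 bits

H = −Σ pᵢ log₂ pᵢ.
−0.19·log₂(0.19) = 0.4552
−0.20·log₂(0.20) = 0.4644
−0.15·log₂(0.15) = 0.4105
−0.20·log₂(0.20) = 0.4644
−0.26·log₂(0.26) = 0.5053
Sum ≈ 2.2998 → 2.300 bits.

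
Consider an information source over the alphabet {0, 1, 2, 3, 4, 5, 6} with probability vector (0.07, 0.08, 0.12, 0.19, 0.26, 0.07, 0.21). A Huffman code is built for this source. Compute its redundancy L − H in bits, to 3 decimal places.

0.041 bits

Entropy H = −Σ p log₂ p ≈ 2.6290 bits.
Huffman merges: 7/100+7/100→7/50; 2/25+3/25→1/5; 7/50+19/100→33/100; 1/5+21/100→41/100; 13/50+33/100→59/100; 41/100+59/100→1. L = 267/100 ≈ 2.6700.
L − H = 2.6700 − 2.6290 = 0.041 bits.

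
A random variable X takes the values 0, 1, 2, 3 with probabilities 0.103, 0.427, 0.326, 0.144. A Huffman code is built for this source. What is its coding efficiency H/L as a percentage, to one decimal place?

Entropy H = −Σ p log₂ p ≈ 1.7918 bits.
Huffman merges: 103/1000+18/125→247/1000; 247/1000+163/500→573/1000; 427/1000+573/1000→1. L = 91/50 ≈ 1.8200.
Efficiency = H/L = 1.7918/1.8200 = 98.4%.

98.4%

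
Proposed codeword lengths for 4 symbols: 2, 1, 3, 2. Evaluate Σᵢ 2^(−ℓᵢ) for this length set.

With common denominator 2^3 = 8: Σ 2^(−ℓᵢ) = 2/8 + 4/8 + 1/8 + 2/8 = 9/8 = 1.125.

1.125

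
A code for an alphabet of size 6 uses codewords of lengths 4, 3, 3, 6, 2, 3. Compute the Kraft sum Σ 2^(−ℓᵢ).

0.703125

With common denominator 2^6 = 64: Σ 2^(−ℓᵢ) = 4/64 + 8/64 + 8/64 + 1/64 + 16/64 + 8/64 = 45/64 = 0.703125.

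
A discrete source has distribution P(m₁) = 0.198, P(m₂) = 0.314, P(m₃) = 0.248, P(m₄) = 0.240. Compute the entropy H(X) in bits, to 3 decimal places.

1.980 bits

H = −Σ pᵢ log₂ pᵢ.
−0.198·log₂(0.198) = 0.4626
−0.314·log₂(0.314) = 0.5247
−0.248·log₂(0.248) = 0.4989
−0.240·log₂(0.240) = 0.4941
Sum ≈ 1.9804 → 1.980 bits.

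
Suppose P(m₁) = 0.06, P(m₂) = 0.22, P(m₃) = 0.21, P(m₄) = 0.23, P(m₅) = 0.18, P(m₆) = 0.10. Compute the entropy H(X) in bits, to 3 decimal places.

H = −Σ pᵢ log₂ pᵢ.
−0.06·log₂(0.06) = 0.2435
−0.22·log₂(0.22) = 0.4806
−0.21·log₂(0.21) = 0.4728
−0.23·log₂(0.23) = 0.4877
−0.18·log₂(0.18) = 0.4453
−0.10·log₂(0.10) = 0.3322
Sum ≈ 2.4621 → 2.462 bits.

2.462 bits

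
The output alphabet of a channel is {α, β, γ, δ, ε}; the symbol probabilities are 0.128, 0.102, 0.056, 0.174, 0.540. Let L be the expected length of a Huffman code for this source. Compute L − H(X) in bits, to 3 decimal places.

0.037 bits

Entropy H = −Σ p log₂ p ≈ 1.8674 bits.
Huffman merges: 7/125+51/500→79/500; 16/125+79/500→143/500; 87/500+143/500→23/50; 23/50+27/50→1. L = 238/125 ≈ 1.9040.
L − H = 1.9040 − 1.8674 = 0.037 bits.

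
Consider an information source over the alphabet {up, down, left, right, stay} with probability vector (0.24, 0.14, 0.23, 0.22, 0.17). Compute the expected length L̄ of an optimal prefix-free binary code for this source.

Repeatedly combine the two least-probable nodes; the expected code length is the sum of the merged weights.
merge 7/50 + 17/100 → 31/100
merge 11/50 + 23/100 → 9/20
merge 6/25 + 31/100 → 11/20
merge 9/20 + 11/20 → 1
L = 31/100 + 9/20 + 11/20 + 1 = 231/100 = 2.31 bits/symbol.

2.31 bits/symbol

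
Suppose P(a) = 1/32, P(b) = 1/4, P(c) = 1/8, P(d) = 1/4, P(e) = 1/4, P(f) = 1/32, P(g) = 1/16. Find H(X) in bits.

2.4375 bits

Each probability is a power of 1/2, so log₂(1/p) is an integer.
H = Σ p·log₂(1/p) = 1/32·5 + 1/4·2 + 1/8·3 + 1/4·2 + 1/4·2 + 1/32·5 + 1/16·4 = 2.4375 bits.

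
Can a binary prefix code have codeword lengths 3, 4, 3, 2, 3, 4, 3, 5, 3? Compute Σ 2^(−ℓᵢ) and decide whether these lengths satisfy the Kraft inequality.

1.03125; no

With common denominator 2^5 = 32: Σ 2^(−ℓᵢ) = 4/32 + 2/32 + 4/32 + 8/32 + 4/32 + 2/32 + 4/32 + 1/32 + 4/32 = 33/32 = 1.03125.
Kraft's inequality requires Σ ≤ 1; here Σ = 1.03125 > 1, so no such prefix code exists.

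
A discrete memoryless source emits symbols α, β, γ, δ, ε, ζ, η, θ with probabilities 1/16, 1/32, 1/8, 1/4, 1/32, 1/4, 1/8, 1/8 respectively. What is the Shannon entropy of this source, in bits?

Each probability is a power of 1/2, so log₂(1/p) is an integer.
H = Σ p·log₂(1/p) = 1/16·4 + 1/32·5 + 1/8·3 + 1/4·2 + 1/32·5 + 1/4·2 + 1/8·3 + 1/8·3 = 2.6875 bits.

2.6875 bits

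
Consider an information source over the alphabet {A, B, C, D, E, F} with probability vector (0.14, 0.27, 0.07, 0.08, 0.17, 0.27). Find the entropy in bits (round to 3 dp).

2.412 bits

H = −Σ pᵢ log₂ pᵢ.
−0.14·log₂(0.14) = 0.3971
−0.27·log₂(0.27) = 0.5100
−0.07·log₂(0.07) = 0.2686
−0.08·log₂(0.08) = 0.2915
−0.17·log₂(0.17) = 0.4346
−0.27·log₂(0.27) = 0.5100
Sum ≈ 2.4118 → 2.412 bits.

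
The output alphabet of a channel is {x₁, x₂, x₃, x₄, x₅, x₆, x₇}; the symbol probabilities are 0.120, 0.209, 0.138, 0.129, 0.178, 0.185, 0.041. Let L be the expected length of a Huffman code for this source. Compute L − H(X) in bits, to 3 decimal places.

0.070 bits

Entropy H = −Σ p log₂ p ≈ 2.6970 bits.
Huffman merges: 41/1000+3/25→161/1000; 129/1000+69/500→267/1000; 161/1000+89/500→339/1000; 37/200+209/1000→197/500; 267/1000+339/1000→303/500; 197/500+303/500→1. L = 2767/1000 ≈ 2.7670.
L − H = 2.7670 − 2.6970 = 0.070 bits.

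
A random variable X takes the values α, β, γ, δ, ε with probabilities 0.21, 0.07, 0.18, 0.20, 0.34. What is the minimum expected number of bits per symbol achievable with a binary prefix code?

Repeatedly combine the two least-probable nodes; the expected code length is the sum of the merged weights.
merge 7/100 + 9/50 → 1/4
merge 1/5 + 21/100 → 41/100
merge 1/4 + 17/50 → 59/100
merge 41/100 + 59/100 → 1
L = 1/4 + 41/100 + 59/100 + 1 = 9/4 = 2.25 bits/symbol.

2.25 bits/symbol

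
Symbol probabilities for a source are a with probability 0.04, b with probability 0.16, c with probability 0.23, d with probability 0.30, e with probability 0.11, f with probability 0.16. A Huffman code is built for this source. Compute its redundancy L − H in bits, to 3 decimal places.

0.069 bits

Entropy H = −Σ p log₂ p ≈ 2.3908 bits.
Huffman merges: 1/25+11/100→3/20; 3/20+4/25→31/100; 4/25+23/100→39/100; 3/10+31/100→61/100; 39/100+61/100→1. L = 123/50 ≈ 2.4600.
L − H = 2.4600 − 2.3908 = 0.069 bits.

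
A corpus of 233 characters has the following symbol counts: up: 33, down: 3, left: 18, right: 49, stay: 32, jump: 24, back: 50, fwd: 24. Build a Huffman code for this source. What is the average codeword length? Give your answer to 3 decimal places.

Probabilities are the counts divided by 233.
Repeatedly combine the two least-probable nodes; the expected code length is the sum of the merged weights.
merge 3/233 + 18/233 → 21/233
merge 21/233 + 24/233 → 45/233
merge 24/233 + 32/233 → 56/233
merge 33/233 + 45/233 → 78/233
merge 49/233 + 50/233 → 99/233
merge 56/233 + 78/233 → 134/233
merge 99/233 + 134/233 → 1
L = 21/233 + 45/233 + 56/233 + 78/233 + 99/233 + 134/233 + 1 = 666/233 ≈ 2.858 bits/symbol.

2.858 bits/symbol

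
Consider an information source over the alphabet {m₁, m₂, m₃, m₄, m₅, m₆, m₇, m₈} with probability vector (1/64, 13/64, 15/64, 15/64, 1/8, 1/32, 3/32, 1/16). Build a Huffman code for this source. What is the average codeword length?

Repeatedly combine the two least-probable nodes; the expected code length is the sum of the merged weights.
merge 1/64 + 1/32 → 3/64
merge 3/64 + 1/16 → 7/64
merge 3/32 + 7/64 → 13/64
merge 1/8 + 13/64 → 21/64
merge 13/64 + 15/64 → 7/16
merge 15/64 + 21/64 → 9/16
merge 7/16 + 9/16 → 1
L = 3/64 + 7/64 + 13/64 + 21/64 + 7/16 + 9/16 + 1 = 43/16 = 2.6875 bits/symbol.

2.6875 bits/symbol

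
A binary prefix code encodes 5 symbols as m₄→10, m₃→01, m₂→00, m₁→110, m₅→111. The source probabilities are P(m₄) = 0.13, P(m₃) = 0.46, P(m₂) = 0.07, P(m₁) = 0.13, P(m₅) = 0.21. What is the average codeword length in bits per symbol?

L̄ = Σ pᵢ·ℓᵢ = 0.13·2 + 0.46·2 + 0.07·2 + 0.13·3 + 0.21·3 = 2.34 bits/symbol.

2.34 bits/symbol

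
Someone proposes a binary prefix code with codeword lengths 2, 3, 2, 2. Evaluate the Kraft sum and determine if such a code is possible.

With common denominator 2^3 = 8: Σ 2^(−ℓᵢ) = 2/8 + 1/8 + 2/8 + 2/8 = 7/8 = 0.875.
Kraft's inequality requires Σ ≤ 1; here Σ = 0.875 ≤ 1, so such a prefix code exists.

0.875; yes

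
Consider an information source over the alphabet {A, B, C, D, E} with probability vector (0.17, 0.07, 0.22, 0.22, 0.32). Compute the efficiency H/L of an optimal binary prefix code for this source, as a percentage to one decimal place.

Entropy H = −Σ p log₂ p ≈ 2.1903 bits.
Huffman merges: 7/100+17/100→6/25; 11/50+11/50→11/25; 6/25+8/25→14/25; 11/25+14/25→1. L = 56/25 ≈ 2.2400.
Efficiency = H/L = 2.1903/2.2400 = 97.8%.

97.8%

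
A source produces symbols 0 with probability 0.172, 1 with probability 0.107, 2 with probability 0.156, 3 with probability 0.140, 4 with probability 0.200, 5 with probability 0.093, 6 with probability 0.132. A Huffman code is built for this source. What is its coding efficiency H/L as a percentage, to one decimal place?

98.8%

Entropy H = −Σ p log₂ p ≈ 2.7657 bits.
Huffman merges: 93/1000+107/1000→1/5; 33/250+7/50→34/125; 39/250+43/250→41/125; 1/5+1/5→2/5; 34/125+41/125→3/5; 2/5+3/5→1. L = 14/5 ≈ 2.8000.
Efficiency = H/L = 2.7657/2.8000 = 98.8%.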